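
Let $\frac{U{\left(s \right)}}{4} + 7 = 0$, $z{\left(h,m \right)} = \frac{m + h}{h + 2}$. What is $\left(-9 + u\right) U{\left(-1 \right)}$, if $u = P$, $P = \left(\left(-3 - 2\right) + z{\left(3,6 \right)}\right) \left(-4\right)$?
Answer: $- \frac{532}{5} \approx -106.4$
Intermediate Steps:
$z{\left(h,m \right)} = \frac{h + m}{2 + h}$
$U{\left(s \right)} = -28$ ($U{\left(s \right)} = -28 + 4 \cdot 0 = -28 + 0 = -28$)
$P = \frac{64}{5}$ ($P = \left(\left(-3 - 2\right) + \frac{3 + 6}{2 + 3}\right) \left(-4\right) = \left(-5 + \frac{1}{5} \cdot 9\right) \left(-4\right) = \left(-5 + \frac{9}{5}\right) \left(-4\right) = \left(- \frac{16}{5}\right) \left(-4\right) = \frac{64}{5} \approx 12.8$)
$u = \frac{64}{5} \approx 12.8$
$\left(-9 + u\right) U{\left(-1 \right)} = \left(-9 + \frac{64}{5}\right) \left(-28\right) = \frac{19}{5} \left(-28\right) = - \frac{532}{5}$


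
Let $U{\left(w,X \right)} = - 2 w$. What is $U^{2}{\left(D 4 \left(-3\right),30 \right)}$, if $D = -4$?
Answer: $9216$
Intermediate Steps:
$U^{2}{\left(D 4 \left(-3\right),30 \right)} = \left(- 2 \left(-4\right) 4 \left(-3\right)\right)^{2} = \left(- 2 \left(\left(-16\right) \left(-3\right)\right)\right)^{2} = \left(\left(-2\right) 48\right)^{2} = \left(-96\right)^{2} = 9216$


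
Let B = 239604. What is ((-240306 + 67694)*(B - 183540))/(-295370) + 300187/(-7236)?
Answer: 34968207632729/1068648660 ≈ 32722.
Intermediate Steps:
((-240306 + 67694)*(B - 183540))/(-295370) + 300187/(-7236) = ((-240306 + 67694)*(239604 - 183540))/(-295370) + 300187/(-7236) = -172612*56064*(-1/295370) + 300187*(-1/7236) = -9677319168*(-1/295370) - 300187/7236 = 4838659584/147685 - 300187/7236 = 34968207632729/1068648660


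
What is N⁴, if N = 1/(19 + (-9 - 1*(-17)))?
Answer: 1/531441 ≈ 1.8817e-6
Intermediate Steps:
N = 1/27 (N = 1/(19 + (-9 + 17)) = 1/(19 + 8) = 1/27 ≈ 0.037037)
N⁴ = (1/27)⁴ = 1/531441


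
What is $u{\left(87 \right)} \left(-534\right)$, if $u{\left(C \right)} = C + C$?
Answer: $-92916$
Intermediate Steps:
$u{\left(C \right)} = 2 C$
$u{\left(87 \right)} \left(-534\right) = 2 \cdot 87 \left(-534\right) = 174 \left(-534\right) = -92916$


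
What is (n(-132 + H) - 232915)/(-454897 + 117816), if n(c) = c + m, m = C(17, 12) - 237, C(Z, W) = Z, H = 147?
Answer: 233120/337081 ≈ 0.69158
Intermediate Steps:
m = -220 (m = 17 - 237 = -220)
n(c) = -220 + c (n(c) = c - 220 = -220 + c)
(n(-132 + H) - 232915)/(-454897 + 117816) = ((-220 + (-132 + 147)) - 232915)/(-454897 + 117816) = ((-220 + 15) - 232915)/(-337081) = (-205 - 232915)*(-1/337081) = -233120*(-1/337081) = 233120/337081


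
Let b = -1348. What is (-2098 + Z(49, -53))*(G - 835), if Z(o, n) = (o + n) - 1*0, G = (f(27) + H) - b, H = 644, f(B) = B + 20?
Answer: -2530808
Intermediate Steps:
f(B) = 20 + B
G = 2039 (G = ((20 + 27) + 644) - 1*(-1348) = (47 + 644) + 1348 = 691 + 1348 = 2039)
Z(o, n) = n + o (Z(o, n) = (n + o) + 0 = n + o)
(-2098 + Z(49, -53))*(G - 835) = (-2098 + (-53 + 49))*(2039 - 835) = (-2098 - 4)*1204 = -2102*1204 = -2530808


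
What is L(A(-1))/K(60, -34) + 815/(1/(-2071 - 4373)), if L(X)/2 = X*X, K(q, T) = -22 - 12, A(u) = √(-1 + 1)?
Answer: -5251860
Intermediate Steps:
A(u) = 0 (A(u) = √0 = 0)
K(q, T) = -34
L(X) = 2*X² (L(X) = 2*(X*X) = 2*X²)
L(A(-1))/K(60, -34) + 815/(1/(-2071 - 4373)) = (2*0²)/(-34) + 815/(1/(-2071 - 4373)) = (2*0)*(-1/34) + 815/(1/(-6444)) = 0*(-1/34) + 815/(-1/6444) = 0 + 815*(-6444) = 0 - 5251860 = -5251860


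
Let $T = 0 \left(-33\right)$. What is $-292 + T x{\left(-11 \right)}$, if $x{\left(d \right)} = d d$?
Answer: $-292$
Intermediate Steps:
$x{\left(d \right)} = d^{2}$
$T = 0$
$-292 + T x{\left(-11 \right)} = -292 + 0 \left(-11\right)^{2} = -292 + 0 \cdot 121 = -292 + 0 = -292$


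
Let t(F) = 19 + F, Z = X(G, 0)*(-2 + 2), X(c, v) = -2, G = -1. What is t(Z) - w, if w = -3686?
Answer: 3705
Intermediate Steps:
Z = 0 (Z = -2*(-2 + 2) = -2*0 = 0)
t(Z) - w = (19 + 0) - 1*(-3686) = 19 + 3686 = 3705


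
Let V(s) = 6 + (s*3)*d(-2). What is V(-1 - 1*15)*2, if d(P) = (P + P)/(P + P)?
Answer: -84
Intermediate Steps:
d(P) = 1 (d(P) = (2*P)/((2*P)) = (2*P)*(1/(2*P)) = 1)
V(s) = 6 + 3*s (V(s) = 6 + (s*3)*1 = 6 + (3*s)*1 = 6 + 3*s)
V(-1 - 1*15)*2 = (6 + 3*(-1 - 1*15))*2 = (6 + 3*(-1 - 15))*2 = (6 + 3*(-16))*2 = (6 - 48)*2 = -42*2 = -84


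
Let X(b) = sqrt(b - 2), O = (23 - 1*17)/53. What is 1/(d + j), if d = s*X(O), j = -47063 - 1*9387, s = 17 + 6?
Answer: -59837/3377799708 - 23*I*sqrt(53)/16888998540 ≈ -1.7715e-5 - 9.9143e-9*I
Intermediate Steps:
O = 6/53 (O = (23 - 17)*(1/53) = 6*(1/53) = 6/53 ≈ 0.11321)
X(b) = sqrt(-2 + b)
s = 23
j = -56450 (j = -47063 - 9387 = -56450)
d = 230*I*sqrt(53)/53 (d = 23*sqrt(-2 + 6/53) = 23*sqrt(-100/53) = 23*(10*I*sqrt(53)/53) = 230*I*sqrt(53)/53 ≈ 31.593*I)
1/(d + j) = 1/(230*I*sqrt(53)/53 - 56450) = 1/(-56450 + 230*I*sqrt(53)/53)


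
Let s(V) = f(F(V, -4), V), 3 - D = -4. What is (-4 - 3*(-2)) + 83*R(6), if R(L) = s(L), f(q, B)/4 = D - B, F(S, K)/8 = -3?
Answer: 334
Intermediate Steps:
D = 7 (D = 3 - 1*(-4) = 3 + 4 = 7)
F(S, K) = -24 (F(S, K) = 8*(-3) = -24)
f(q, B) = 28 - 4*B (f(q, B) = 4*(7 - B) = 28 - 4*B)
s(V) = 28 - 4*V
R(L) = 28 - 4*L
(-4 - 3*(-2)) + 83*R(6) = (-4 - 3*(-2)) + 83*(28 - 4*6) = (-4 + 6) + 83*(28 - 24) = 2 + 83*4 = 2 + 332 = 334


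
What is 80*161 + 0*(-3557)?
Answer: 12880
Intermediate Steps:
80*161 + 0*(-3557) = 12880 + 0 = 12880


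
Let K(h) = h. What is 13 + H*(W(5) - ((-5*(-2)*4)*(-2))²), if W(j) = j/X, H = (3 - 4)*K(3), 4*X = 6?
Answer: 19203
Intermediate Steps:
X = 3/2 (X = (¼)*6 = 3/2 ≈ 1.5000)
H = -3 (H = (3 - 4)*3 = -1*3 = -3)
W(j) = 2*j/3 (W(j) = j/(3/2) = j*(⅔) = 2*j/3)
13 + H*(W(5) - ((-5*(-2)*4)*(-2))²) = 13 - 3*((⅔)*5 - ((-5*(-2)*4)*(-2))²) = 13 - 3*(10/3 - ((10*4)*(-2))²) = 13 - 3*(10/3 - (40*(-2))²) = 13 - 3*(10/3 - 1*(-80)²) = 13 - 3*(10/3 - 1*6400) = 13 - 3*(10/3 - 6400) = 13 - 3*(-19190/3) = 13 + 19190 = 19203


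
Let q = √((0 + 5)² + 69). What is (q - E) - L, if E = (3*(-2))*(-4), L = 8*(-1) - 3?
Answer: -13 + √94 ≈ -3.3046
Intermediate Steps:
L = -11 (L = -8 - 3 = -11)
E = 24 (E = -6*(-4) = 24)
q = √94 (q = √(5² + 69) = √(25 + 69) = √94 ≈ 9.6954)
(q - E) - L = (√94 - 1*24) - 1*(-11) = (√94 - 24) + 11 = (-24 + √94) + 11 = -13 + √94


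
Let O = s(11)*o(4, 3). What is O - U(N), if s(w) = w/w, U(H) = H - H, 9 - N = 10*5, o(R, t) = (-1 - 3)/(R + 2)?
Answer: -⅔ ≈ -0.66667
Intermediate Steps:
o(R, t) = -4/(2 + R)
N = -41 (N = 9 - 10*5 = 9 - 1*50 = 9 - 50 = -41)
U(H) = 0
s(w) = 1
O = -⅔ (O = 1*(-4/(2 + 4)) = 1*(-4/6) = 1*(-4*⅙) = 1*(-⅔) = -⅔ ≈ -0.66667)
O - U(N) = -⅔ - 1*0 = -⅔ + 0 = -⅔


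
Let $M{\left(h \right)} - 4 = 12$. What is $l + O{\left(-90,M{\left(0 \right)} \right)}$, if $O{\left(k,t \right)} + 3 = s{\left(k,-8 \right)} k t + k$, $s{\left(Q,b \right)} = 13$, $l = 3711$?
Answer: $-15102$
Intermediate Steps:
$M{\left(h \right)} = 16$ ($M{\left(h \right)} = 4 + 12 = 16$)
$O{\left(k,t \right)} = -3 + k + 13 k t$ ($O{\left(k,t \right)} = -3 + \left(13 k t + k\right) = -3 + \left(k + 13 k t\right) = -3 + k + 13 k t$)
$l + O{\left(-90,M{\left(0 \right)} \right)} = 3711 - \left(93 + 18720\right) = 3711 - 18813 = -15102$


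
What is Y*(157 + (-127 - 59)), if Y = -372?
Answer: 10788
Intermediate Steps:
Y*(157 + (-127 - 59)) = -372*(157 + (-127 - 59)) = -372*(157 - 186) = -372*(-29) = 10788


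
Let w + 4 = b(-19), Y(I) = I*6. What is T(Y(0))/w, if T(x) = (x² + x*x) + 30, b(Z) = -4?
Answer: -15/4 ≈ -3.7500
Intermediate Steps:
Y(I) = 6*I
w = -8 (w = -4 - 4 = -8)
T(x) = 30 + 2*x² (T(x) = (x² + x²) + 30 = 2*x² + 30 = 30 + 2*x²)
T(Y(0))/w = (30 + 2*(6*0)²)/(-8) = (30 + 2*0²)*(-⅛) = (30 + 2*0)*(-⅛) = (30 + 0)*(-⅛) = 30*(-⅛) = -15/4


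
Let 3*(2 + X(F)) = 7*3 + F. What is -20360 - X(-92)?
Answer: -61003/3 ≈ -20334.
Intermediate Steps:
X(F) = 5 + F/3 (X(F) = -2 + (7*3 + F)/3 = -2 + (21 + F)/3 = -2 + (7 + F/3) = 5 + F/3)
-20360 - X(-92) = -20360 - (5 + (⅓)*(-92)) = -20360 - (5 - 92/3) = -20360 - 1*(-77/3) = -20360 + 77/3 = -61003/3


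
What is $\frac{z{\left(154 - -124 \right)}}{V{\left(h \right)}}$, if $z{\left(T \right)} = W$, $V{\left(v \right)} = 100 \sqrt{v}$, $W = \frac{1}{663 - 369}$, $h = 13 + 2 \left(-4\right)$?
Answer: $\frac{\sqrt{5}}{147000} \approx 1.5211 \cdot 10^{-5}$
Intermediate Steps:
$h = 5$ ($h = 13 - 8 = 5$)
$W = \frac{1}{294} \approx 0.0034014$
$z{\left(T \right)} = \frac{1}{294}$
$\frac{z{\left(154 - -124 \right)}}{V{\left(h \right)}} = \frac{1}{294 \cdot 100 \sqrt{5}} = \frac{\frac{1}{500} \sqrt{5}}{294} = \frac{\sqrt{5}}{147000}$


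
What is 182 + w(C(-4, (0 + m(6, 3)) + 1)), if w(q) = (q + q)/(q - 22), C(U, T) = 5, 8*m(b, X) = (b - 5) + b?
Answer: 3084/17 ≈ 181.41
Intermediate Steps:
m(b, X) = -5/8 + b/4 (m(b, X) = ((b - 5) + b)/8 = ((-5 + b) + b)/8 = (-5 + 2*b)/8 = -5/8 + b/4)
w(q) = 2*q/(-22 + q) (w(q) = (2*q)/(-22 + q) = 2*q/(-22 + q))
182 + w(C(-4, (0 + m(6, 3)) + 1)) = 182 + 2*5/(-22 + 5) = 182 + 2*5/(-17) = 182 + 2*5*(-1/17) = 182 - 10/17 = 3084/17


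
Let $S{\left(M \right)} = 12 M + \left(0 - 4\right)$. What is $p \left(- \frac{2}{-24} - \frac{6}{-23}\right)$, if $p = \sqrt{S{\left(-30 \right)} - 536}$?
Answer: $\frac{475 i}{46} \approx 10.326 i$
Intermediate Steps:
$S{\left(M \right)} = -4 + 12 M$ ($S{\left(M \right)} = 12 M + \left(0 - 4\right) = 12 M - 4 = -4 + 12 M$)
$p = 30 i$ ($p = \sqrt{\left(-4 + 12 \left(-30\right)\right) - 536} = \sqrt{\left(-4 - 360\right) - 536} = \sqrt{-364 - 536} = \sqrt{-900} = 30 i \approx 30.0 i$)
$p \left(- \frac{2}{-24} - \frac{6}{-23}\right) = 30 i \left(- \frac{2}{-24} - \frac{6}{-23}\right) = 30 i \left(\left(-2\right) \left(- \frac{1}{24}\right) - - \frac{6}{23}\right) = 30 i \left(\frac{1}{12} + \frac{6}{23}\right) = 30 i \frac{95}{276} = \frac{475 i}{46}$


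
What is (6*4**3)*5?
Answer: 1920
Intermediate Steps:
(6*4**3)*5 = (6*64)*5 = 384*5 = 1920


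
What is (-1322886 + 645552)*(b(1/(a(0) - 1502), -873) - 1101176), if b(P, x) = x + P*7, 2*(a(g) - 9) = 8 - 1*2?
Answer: 556109169108339/745 ≈ 7.4646e+11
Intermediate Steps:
a(g) = 12 (a(g) = 9 + (8 - 1*2)/2 = 9 + (8 - 2)/2 = 9 + (½)*6 = 9 + 3 = 12)
b(P, x) = x + 7*P
(-1322886 + 645552)*(b(1/(a(0) - 1502), -873) - 1101176) = (-1322886 + 645552)*((-873 + 7/(12 - 1502)) - 1101176) = -677334*((-873 + 7/(-1490)) - 1101176) = -677334*((-873 + 7*(-1/1490)) - 1101176) = -677334*((-873 - 7/1490) - 1101176) = -677334*(-1300777/1490 - 1101176) = -677334*(-1642053017/1490) = 556109169108339/745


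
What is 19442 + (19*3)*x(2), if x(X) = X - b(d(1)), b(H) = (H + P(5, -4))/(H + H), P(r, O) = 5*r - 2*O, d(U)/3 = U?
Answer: 19214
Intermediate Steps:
d(U) = 3*U
P(r, O) = -2*O + 5*r
b(H) = (33 + H)/(2*H) (b(H) = (H + (-2*(-4) + 5*5))/(H + H) = (H + (8 + 25))/((2*H)) = (H + 33)*(1/(2*H)) = (33 + H)*(1/(2*H)) = (33 + H)/(2*H))
x(X) = -6 + X (x(X) = X - (33 + 3*1)/(2*(3*1)) = X - (33 + 3)/(2*3) = X - 36/(2*3) = X - 1*6 = X - 6 = -6 + X)
19442 + (19*3)*x(2) = 19442 + (19*3)*(-6 + 2) = 19442 + 57*(-4) = 19442 - 228 = 19214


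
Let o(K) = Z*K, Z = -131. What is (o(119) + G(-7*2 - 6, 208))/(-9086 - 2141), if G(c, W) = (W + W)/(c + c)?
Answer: 77997/56135 ≈ 1.3895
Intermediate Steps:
o(K) = -131*K
G(c, W) = W/c (G(c, W) = (2*W)/((2*c)) = (2*W)*(1/(2*c)) = W/c)
(o(119) + G(-7*2 - 6, 208))/(-9086 - 2141) = (-131*119 + 208/(-7*2 - 6))/(-9086 - 2141) = (-15589 + 208/(-14 - 6))/(-11227) = (-15589 + 208/(-20))*(-1/11227) = (-15589 + 208*(-1/20))*(-1/11227) = (-15589 - 52/5)*(-1/11227) = -77997/5*(-1/11227) = 77997/56135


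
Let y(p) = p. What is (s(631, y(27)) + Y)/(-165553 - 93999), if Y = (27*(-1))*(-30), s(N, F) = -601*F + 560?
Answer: 14857/259552 ≈ 0.057241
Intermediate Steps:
s(N, F) = 560 - 601*F
Y = 810 (Y = -27*(-30) = 810)
(s(631, y(27)) + Y)/(-165553 - 93999) = ((560 - 601*27) + 810)/(-165553 - 93999) = ((560 - 16227) + 810)/(-259552) = (-15667 + 810)*(-1/259552) = -14857*(-1/259552) = 14857/259552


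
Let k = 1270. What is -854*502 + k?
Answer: -427438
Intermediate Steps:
-854*502 + k = -854*502 + 1270 = -428708 + 1270 = -427438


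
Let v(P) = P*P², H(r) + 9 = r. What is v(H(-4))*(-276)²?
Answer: -167358672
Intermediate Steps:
H(r) = -9 + r
v(P) = P³
v(H(-4))*(-276)² = (-9 - 4)³*(-276)² = (-13)³*76176 = -2197*76176 = -167358672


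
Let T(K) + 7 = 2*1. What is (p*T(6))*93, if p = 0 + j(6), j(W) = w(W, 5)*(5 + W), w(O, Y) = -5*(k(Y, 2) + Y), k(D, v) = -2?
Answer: 76725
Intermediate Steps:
w(O, Y) = 10 - 5*Y (w(O, Y) = -5*(-2 + Y) = 10 - 5*Y)
j(W) = -75 - 15*W (j(W) = (10 - 5*5)*(5 + W) = (10 - 25)*(5 + W) = -15*(5 + W) = -75 - 15*W)
T(K) = -5 (T(K) = -7 + 2*1 = -7 + 2 = -5)
p = -165 (p = 0 + (-75 - 15*6) = 0 + (-75 - 90) = 0 - 165 = -165)
(p*T(6))*93 = -165*(-5)*93 = 825*93 = 76725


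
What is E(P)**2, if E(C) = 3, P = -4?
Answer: 9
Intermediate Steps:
E(P)**2 = 3**2 = 9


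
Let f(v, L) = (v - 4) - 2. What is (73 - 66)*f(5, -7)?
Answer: -7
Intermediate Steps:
f(v, L) = -6 + v (f(v, L) = (-4 + v) - 2 = -6 + v)
(73 - 66)*f(5, -7) = (73 - 66)*(-6 + 5) = 7*(-1) = -7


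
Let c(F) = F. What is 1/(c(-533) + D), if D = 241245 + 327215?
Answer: 1/567927 ≈ 1.7608e-6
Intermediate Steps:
D = 568460
1/(c(-533) + D) = 1/(-533 + 568460) = 1/567927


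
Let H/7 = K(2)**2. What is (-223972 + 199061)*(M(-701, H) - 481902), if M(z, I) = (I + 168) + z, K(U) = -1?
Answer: 12017763908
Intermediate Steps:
H = 7 (H = 7*(-1)**2 = 7*1 = 7)
M(z, I) = 168 + I + z (M(z, I) = (168 + I) + z = 168 + I + z)
(-223972 + 199061)*(M(-701, H) - 481902) = (-223972 + 199061)*((168 + 7 - 701) - 481902) = -24911*(-526 - 481902) = -24911*(-482428) = 12017763908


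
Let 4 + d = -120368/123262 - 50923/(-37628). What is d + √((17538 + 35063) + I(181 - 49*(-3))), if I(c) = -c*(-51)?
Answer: -8402373211/2319051268 + √69329 ≈ 259.68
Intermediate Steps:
I(c) = 51*c (I(c) = -(-51)*c = 51*c)
d = -8402373211/2319051268 (d = -4 + (-120368/123262 - 50923/(-37628)) = -4 + (-120368*1/123262 - 50923*(-1/37628)) = -4 + (-60184/61631 + 50923/37628) = -4 + 873831861/2319051268 = -8402373211/2319051268 ≈ -3.6232)
d + √((17538 + 35063) + I(181 - 49*(-3))) = -8402373211/2319051268 + √((17538 + 35063) + 51*(181 - 49*(-3))) = -8402373211/2319051268 + √(52601 + 51*(181 - 1*(-147))) = -8402373211/2319051268 + √(52601 + 51*(181 + 147)) = -8402373211/2319051268 + √(52601 + 51*328) = -8402373211/2319051268 + √(52601 + 16728) = -8402373211/2319051268 + √69329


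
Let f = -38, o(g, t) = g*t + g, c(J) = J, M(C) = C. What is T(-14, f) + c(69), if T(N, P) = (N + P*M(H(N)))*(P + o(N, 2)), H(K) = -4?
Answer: -10971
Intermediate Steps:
o(g, t) = g + g*t
T(N, P) = (N - 4*P)*(P + 3*N) (T(N, P) = (N + P*(-4))*(P + N*(1 + 2)) = (N - 4*P)*(P + N*3) = (N - 4*P)*(P + 3*N))
T(-14, f) + c(69) = (-4*(-38)² + 3*(-14)² - 11*(-14)*(-38)) + 69 = (-4*1444 + 3*196 - 5852) + 69 = (-5776 + 588 - 5852) + 69 = -11040 + 69 = -10971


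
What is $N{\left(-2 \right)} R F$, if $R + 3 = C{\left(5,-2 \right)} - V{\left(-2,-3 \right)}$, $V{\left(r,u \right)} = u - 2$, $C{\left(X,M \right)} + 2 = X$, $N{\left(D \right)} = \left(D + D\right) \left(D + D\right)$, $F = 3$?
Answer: $240$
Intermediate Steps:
$N{\left(D \right)} = 4 D^{2}$ ($N{\left(D \right)} = 2 D 2 D = 4 D^{2}$)
$C{\left(X,M \right)} = -2 + X$
$V{\left(r,u \right)} = -2 + u$
$R = 5$ ($R = -3 + \left(\left(-2 + 5\right) - \left(-2 - 3\right)\right) = -3 + \left(3 - -5\right) = -3 + \left(3 + 5\right) = -3 + 8 = 5$)
$N{\left(-2 \right)} R F = 4 \left(-2\right)^{2} \cdot 5 \cdot 3 = 4 \cdot 4 \cdot 5 \cdot 3 = 16 \cdot 5 \cdot 3 = 80 \cdot 3 = 240$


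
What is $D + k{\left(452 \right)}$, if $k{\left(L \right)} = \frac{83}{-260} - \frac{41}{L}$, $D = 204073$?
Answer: $\frac{1498913174}{7345} \approx 2.0407 \cdot 10^{5}$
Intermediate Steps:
$k{\left(L \right)} = - \frac{83}{260} - \frac{41}{L}$ ($k{\left(L \right)} = 83 \left(- \frac{1}{260}\right) - \frac{41}{L} = - \frac{83}{260} - \frac{41}{L}$)
$D + k{\left(452 \right)} = 204073 - \left(\frac{83}{260} + \frac{41}{452}\right) = 204073 - \frac{3011}{7345} = \frac{1498913174}{7345}$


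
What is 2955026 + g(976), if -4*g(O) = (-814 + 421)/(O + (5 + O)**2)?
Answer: 11386743527441/3853348 ≈ 2.9550e+6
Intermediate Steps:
g(O) = 393/(4*(O + (5 + O)**2)) (g(O) = -(-814 + 421)/(4*(O + (5 + O)**2)) = -(-393)/(4*(O + (5 + O)**2)) = 393/(4*(O + (5 + O)**2)))
2955026 + g(976) = 2955026 + 393/(4*(976 + (5 + 976)**2)) = 2955026 + 393/(4*(976 + 981**2)) = 2955026 + 393/(4*(976 + 962361)) = 2955026 + (393/4)/963337 = 2955026 + (393/4)*(1/963337) = 2955026 + 393/3853348 = 11386743527441/3853348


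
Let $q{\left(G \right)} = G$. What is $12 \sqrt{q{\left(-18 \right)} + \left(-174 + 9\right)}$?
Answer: $12 i \sqrt{183} \approx 162.33 i$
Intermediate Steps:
$12 \sqrt{q{\left(-18 \right)} + \left(-174 + 9\right)} = 12 \sqrt{-18 + \left(-174 + 9\right)} = 12 \sqrt{-18 - 165} = 12 \sqrt{-183} = 12 i \sqrt{183}$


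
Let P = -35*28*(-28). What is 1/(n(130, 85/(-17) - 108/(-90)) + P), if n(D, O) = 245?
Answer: 1/27685 ≈ 3.6121e-5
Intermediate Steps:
P = 27440 (P = -980*(-28) = 27440)
1/(n(130, 85/(-17) - 108/(-90)) + P) = 1/(245 + 27440) = 1/27685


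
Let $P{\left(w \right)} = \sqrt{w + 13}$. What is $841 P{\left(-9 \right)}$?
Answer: $1682$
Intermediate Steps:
$P{\left(w \right)} = \sqrt{13 + w}$
$841 P{\left(-9 \right)} = 841 \sqrt{13 - 9} = 841 \sqrt{4} = 841 \cdot 2 = 1682$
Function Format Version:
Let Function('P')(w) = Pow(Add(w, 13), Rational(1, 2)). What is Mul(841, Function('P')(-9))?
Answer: 1682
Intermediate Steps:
Function('P')(w) = Pow(Add(13, w), Rational(1, 2))
Mul(841, Function('P')(-9)) = Mul(841, Pow(Add(13, -9), Rational(1, 2))) = Mul(841, Pow(4, Rational(1, 2))) = Mul(841, 2) = 1682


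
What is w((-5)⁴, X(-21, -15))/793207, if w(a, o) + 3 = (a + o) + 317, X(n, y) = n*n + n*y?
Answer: 1695/793207 ≈ 0.0021369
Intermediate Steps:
X(n, y) = n² + n*y
w(a, o) = 314 + a + o (w(a, o) = -3 + ((a + o) + 317) = -3 + (317 + a + o) = 314 + a + o)
w((-5)⁴, X(-21, -15))/793207 = (314 + (-5)⁴ - 21*(-21 - 15))/793207 = (314 + 625 - 21*(-36))*(1/793207) = (314 + 625 + 756)*(1/793207) = 1695*(1/793207) = 1695/793207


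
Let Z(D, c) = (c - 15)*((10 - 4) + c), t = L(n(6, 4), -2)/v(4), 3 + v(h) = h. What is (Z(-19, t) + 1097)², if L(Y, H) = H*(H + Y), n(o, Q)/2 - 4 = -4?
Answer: 974169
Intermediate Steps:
n(o, Q) = 0 (n(o, Q) = 8 + 2*(-4) = 8 - 8 = 0)
v(h) = -3 + h
t = 4 (t = (-2*(-2 + 0))/(-3 + 4) = -2*(-2)/1 = 4*1 = 4)
Z(D, c) = (-15 + c)*(6 + c)
(Z(-19, t) + 1097)² = ((-90 + 4² - 9*4) + 1097)² = ((-90 + 16 - 36) + 1097)² = (-110 + 1097)² = 987² = 974169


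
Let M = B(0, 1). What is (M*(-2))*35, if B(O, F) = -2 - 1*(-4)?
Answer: -140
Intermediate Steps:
B(O, F) = 2 (B(O, F) = -2 + 4 = 2)
M = 2
(M*(-2))*35 = (2*(-2))*35 = -4*35 = -140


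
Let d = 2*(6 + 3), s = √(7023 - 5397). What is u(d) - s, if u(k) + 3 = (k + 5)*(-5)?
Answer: -118 - √1626 ≈ -158.32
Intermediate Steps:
s = √1626 ≈ 40.324
d = 18 (d = 2*9 = 18)
u(k) = -28 - 5*k (u(k) = -3 + (k + 5)*(-5) = -3 + (5 + k)*(-5) = -3 + (-25 - 5*k) = -28 - 5*k)
u(d) - s = (-28 - 5*18) - √1626 = (-28 - 90) - √1626 = -118 - √1626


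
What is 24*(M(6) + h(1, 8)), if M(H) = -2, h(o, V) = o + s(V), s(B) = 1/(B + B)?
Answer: -45/2 ≈ -22.500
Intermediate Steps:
s(B) = 1/(2*B)
h(o, V) = o + 1/(2*V)
24*(M(6) + h(1, 8)) = 24*(-2 + (1 + (1/2)/8)) = 24*(-2 + (1 + (1/2)*(1/8))) = 24*(-2 + (1 + 1/16)) = 24*(-2 + 17/16) = 24*(-15/16) = -45/2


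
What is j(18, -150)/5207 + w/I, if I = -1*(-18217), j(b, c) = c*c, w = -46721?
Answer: 166606253/94855919 ≈ 1.7564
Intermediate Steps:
j(b, c) = c²
I = 18217
j(18, -150)/5207 + w/I = (-150)²/5207 - 46721/18217 = 22500*(1/5207) - 46721*1/18217 = 22500/5207 - 46721/18217 = 166606253/94855919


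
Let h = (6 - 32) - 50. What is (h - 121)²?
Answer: 38809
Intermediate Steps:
h = -76 (h = -26 - 50 = -76)
(h - 121)² = (-76 - 121)² = (-197)² = 38809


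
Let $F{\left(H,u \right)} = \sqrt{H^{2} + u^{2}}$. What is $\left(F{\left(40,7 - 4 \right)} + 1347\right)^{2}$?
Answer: $\left(1347 + \sqrt{1609}\right)^{2} \approx 1.9241 \cdot 10^{6}$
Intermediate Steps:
$\left(F{\left(40,7 - 4 \right)} + 1347\right)^{2} = \left(\sqrt{40^{2} + \left(7 - 4\right)^{2}} + 1347\right)^{2} = \left(\sqrt{1600 + 3^{2}} + 1347\right)^{2} = \left(\sqrt{1600 + 9} + 1347\right)^{2} = \left(\sqrt{1609} + 1347\right)^{2} = \left(1347 + \sqrt{1609}\right)^{2}$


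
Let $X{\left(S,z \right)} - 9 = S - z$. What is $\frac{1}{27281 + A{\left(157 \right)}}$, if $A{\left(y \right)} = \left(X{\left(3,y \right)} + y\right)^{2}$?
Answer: $\frac{1}{27425} \approx 3.6463 \cdot 10^{-5}$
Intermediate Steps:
$X{\left(S,z \right)} = 9 + S - z$ ($X{\left(S,z \right)} = 9 + \left(S - z\right) = 9 + S - z$)
$A{\left(y \right)} = 144$ ($A{\left(y \right)} = \left(\left(9 + 3 - y\right) + y\right)^{2} = \left(\left(12 - y\right) + y\right)^{2} = 12^{2} = 144$)
$\frac{1}{27281 + A{\left(157 \right)}} = \frac{1}{27281 + 144} = \frac{1}{27425}$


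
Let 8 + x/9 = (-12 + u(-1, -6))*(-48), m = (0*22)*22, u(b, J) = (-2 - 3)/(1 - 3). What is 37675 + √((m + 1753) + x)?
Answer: 37675 + √5785 ≈ 37751.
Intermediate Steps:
u(b, J) = 5/2 (u(b, J) = -5/(-2) = -5*(-½) = 5/2)
m = 0 (m = 0*22 = 0)
x = 4032 (x = -72 + 9*((-12 + 5/2)*(-48)) = -72 + 9*(-19/2*(-48)) = -72 + 9*456 = -72 + 4104 = 4032)
37675 + √((m + 1753) + x) = 37675 + √((0 + 1753) + 4032) = 37675 + √(1753 + 4032) = 37675 + √5785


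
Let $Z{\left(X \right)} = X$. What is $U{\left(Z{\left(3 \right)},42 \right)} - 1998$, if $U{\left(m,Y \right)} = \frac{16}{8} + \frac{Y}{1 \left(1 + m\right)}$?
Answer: $- \frac{3971}{2} \approx -1985.5$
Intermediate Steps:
$U{\left(m,Y \right)} = 2 + \frac{Y}{1 + m}$ ($U{\left(m,Y \right)} = 16 \cdot \frac{1}{8} + \frac{Y}{1 + m} = 2 + \frac{Y}{1 + m}$)
$U{\left(Z{\left(3 \right)},42 \right)} - 1998 = \frac{2 + 42 + 2 \cdot 3}{1 + 3} - 1998 = \frac{2 + 42 + 6}{4} - 1998 = \frac{1}{4} \cdot 50 - 1998 = \frac{25}{2} - 1998 = - \frac{3971}{2}$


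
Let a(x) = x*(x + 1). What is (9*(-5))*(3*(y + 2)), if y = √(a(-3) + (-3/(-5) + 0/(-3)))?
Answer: -270 - 27*√165 ≈ -616.82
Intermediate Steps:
a(x) = x*(1 + x)
y = √165/5 (y = √(-3*(1 - 3) + (-3/(-5) + 0/(-3))) = √(-3*(-2) + (-3*(-⅕) + 0*(-⅓))) = √(6 + (⅗ + 0)) = √(6 + ⅗) = √(33/5) = √165/5 ≈ 2.5690)
(9*(-5))*(3*(y + 2)) = (9*(-5))*(3*(√165/5 + 2)) = -135*(2 + √165/5) = -45*(6 + 3*√165/5) = -270 - 27*√165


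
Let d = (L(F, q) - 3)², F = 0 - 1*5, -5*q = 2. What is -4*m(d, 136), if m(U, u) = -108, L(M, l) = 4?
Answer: 432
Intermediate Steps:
q = -⅖ (q = -⅕*2 = -⅖ ≈ -0.40000)
F = -5 (F = 0 - 5 = -5)
d = 1 (d = (4 - 3)² = 1² = 1)
-4*m(d, 136) = -4*(-108) = 432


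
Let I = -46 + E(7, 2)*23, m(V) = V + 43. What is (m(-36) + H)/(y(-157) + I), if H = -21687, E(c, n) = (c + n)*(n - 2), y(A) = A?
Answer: 21680/203 ≈ 106.80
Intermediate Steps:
E(c, n) = (-2 + n)*(c + n) (E(c, n) = (c + n)*(-2 + n) = (-2 + n)*(c + n))
m(V) = 43 + V
I = -46 (I = -46 + (2² - 2*7 - 2*2 + 7*2)*23 = -46 + (4 - 14 - 4 + 14)*23 = -46 + 0*23 = -46 + 0 = -46)
(m(-36) + H)/(y(-157) + I) = ((43 - 36) - 21687)/(-157 - 46) = (7 - 21687)/(-203) = -21680*(-1/203) = 21680/203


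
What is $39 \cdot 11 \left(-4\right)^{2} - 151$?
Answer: $6713$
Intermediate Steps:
$39 \cdot 11 \left(-4\right)^{2} - 151 = 39 \cdot 11 \cdot 16 - 151 = 39 \cdot 176 - 151 = 6864 - 151 = 6713$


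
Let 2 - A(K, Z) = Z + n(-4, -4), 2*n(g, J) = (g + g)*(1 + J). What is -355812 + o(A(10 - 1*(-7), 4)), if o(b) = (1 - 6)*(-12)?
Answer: -355752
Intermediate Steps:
n(g, J) = g*(1 + J) (n(g, J) = ((g + g)*(1 + J))/2 = ((2*g)*(1 + J))/2 = (2*g*(1 + J))/2 = g*(1 + J))
A(K, Z) = -10 - Z (A(K, Z) = 2 - (Z - 4*(1 - 4)) = 2 - (Z - 4*(-3)) = 2 - (Z + 12) = 2 - (12 + Z) = 2 + (-12 - Z) = -10 - Z)
o(b) = 60 (o(b) = -5*(-12) = 60)
-355812 + o(A(10 - 1*(-7), 4)) = -355812 + 60 = -355752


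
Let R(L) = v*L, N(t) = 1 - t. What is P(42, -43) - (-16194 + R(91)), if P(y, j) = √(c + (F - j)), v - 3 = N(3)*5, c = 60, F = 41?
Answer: 16843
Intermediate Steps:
v = -7 (v = 3 + (1 - 1*3)*5 = 3 + (1 - 3)*5 = 3 - 2*5 = 3 - 10 = -7)
R(L) = -7*L
P(y, j) = √(101 - j) (P(y, j) = √(60 + (41 - j)) = √(101 - j))
P(42, -43) - (-16194 + R(91)) = √(101 - 1*(-43)) - (-16194 - 7*91) = √(101 + 43) - (-16194 - 637) = √144 - 1*(-16831) = 12 + 16831 = 16843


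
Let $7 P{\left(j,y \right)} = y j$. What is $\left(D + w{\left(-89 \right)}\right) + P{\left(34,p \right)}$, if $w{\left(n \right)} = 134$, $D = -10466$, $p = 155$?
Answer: $- \frac{67054}{7} \approx -9579.1$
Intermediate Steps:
$P{\left(j,y \right)} = \frac{j y}{7}$ ($P{\left(j,y \right)} = \frac{y j}{7} = \frac{j y}{7}$)
$\left(D + w{\left(-89 \right)}\right) + P{\left(34,p \right)} = \left(-10466 + 134\right) + \frac{1}{7} \cdot 34 \cdot 155 = -10332 + \frac{5270}{7} = - \frac{67054}{7}$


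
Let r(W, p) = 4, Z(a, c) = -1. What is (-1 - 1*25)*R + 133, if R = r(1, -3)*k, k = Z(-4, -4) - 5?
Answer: 757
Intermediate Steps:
k = -6 (k = -1 - 5 = -6)
R = -24 (R = 4*(-6) = -24)
(-1 - 1*25)*R + 133 = (-1 - 1*25)*(-24) + 133 = (-1 - 25)*(-24) + 133 = -26*(-24) + 133 = 624 + 133 = 757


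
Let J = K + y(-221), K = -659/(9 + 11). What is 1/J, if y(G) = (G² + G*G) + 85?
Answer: 20/1954681 ≈ 1.0232e-5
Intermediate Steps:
y(G) = 85 + 2*G² (y(G) = (G² + G²) + 85 = 2*G² + 85 = 85 + 2*G²)
K = -659/20 ≈ -32.950
J = 1954681/20 (J = -659/20 + (85 + 2*(-221)²) = -659/20 + (85 + 2*48841) = -659/20 + (85 + 97682) = -659/20 + 97767 = 1954681/20 ≈ 97734.)
1/J = 1/(1954681/20) = 20/1954681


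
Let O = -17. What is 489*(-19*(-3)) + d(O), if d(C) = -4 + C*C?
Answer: 28158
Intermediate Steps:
d(C) = -4 + C²
489*(-19*(-3)) + d(O) = 489*(-19*(-3)) + (-4 + (-17)²) = 489*57 + (-4 + 289) = 27873 + 285 = 28158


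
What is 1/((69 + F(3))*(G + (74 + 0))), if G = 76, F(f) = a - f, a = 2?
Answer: 1/10200 ≈ 9.8039e-5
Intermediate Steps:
F(f) = 2 - f
1/((69 + F(3))*(G + (74 + 0))) = 1/((69 + (2 - 1*3))*(76 + (74 + 0))) = 1/((69 + (2 - 3))*(76 + 74)) = 1/((69 - 1)*150) = 1/(68*150) = 1/10200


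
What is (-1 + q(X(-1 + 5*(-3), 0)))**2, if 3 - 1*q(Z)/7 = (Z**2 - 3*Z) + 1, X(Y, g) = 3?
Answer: 169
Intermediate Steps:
q(Z) = 14 - 7*Z**2 + 21*Z (q(Z) = 21 - 7*((Z**2 - 3*Z) + 1) = 21 - 7*(1 + Z**2 - 3*Z) = 21 + (-7 - 7*Z**2 + 21*Z) = 14 - 7*Z**2 + 21*Z)
(-1 + q(X(-1 + 5*(-3), 0)))**2 = (-1 + (14 - 7*3**2 + 21*3))**2 = (-1 + (14 - 7*9 + 63))**2 = (-1 + (14 - 63 + 63))**2 = (-1 + 14)**2 = 13**2 = 169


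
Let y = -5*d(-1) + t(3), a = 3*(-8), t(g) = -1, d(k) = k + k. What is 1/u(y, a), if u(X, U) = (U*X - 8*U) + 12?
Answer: -1/12 ≈ -0.083333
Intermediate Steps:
d(k) = 2*k
a = -24
y = 9 (y = -10*(-1) - 1 = -5*(-2) - 1 = 10 - 1 = 9)
u(X, U) = 12 - 8*U + U*X (u(X, U) = (-8*U + U*X) + 12 = 12 - 8*U + U*X)
1/u(y, a) = 1/(12 - 8*(-24) - 24*9) = 1/(12 + 192 - 216) = 1/(-12) = -1/12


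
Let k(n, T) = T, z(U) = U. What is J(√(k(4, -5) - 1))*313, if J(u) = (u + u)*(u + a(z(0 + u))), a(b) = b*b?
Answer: -3756 - 3756*I*√6 ≈ -3756.0 - 9200.3*I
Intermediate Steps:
a(b) = b²
J(u) = 2*u*(u + u²) (J(u) = (u + u)*(u + (0 + u)²) = (2*u)*(u + u²) = 2*u*(u + u²))
J(√(k(4, -5) - 1))*313 = (2*(√(-5 - 1))²*(1 + √(-5 - 1)))*313 = (2*(√(-6))²*(1 + √(-6)))*313 = (2*(I*√6)²*(1 + I*√6))*313 = (2*(-6)*(1 + I*√6))*313 = (-12 - 12*I*√6)*313 = -3756 - 3756*I*√6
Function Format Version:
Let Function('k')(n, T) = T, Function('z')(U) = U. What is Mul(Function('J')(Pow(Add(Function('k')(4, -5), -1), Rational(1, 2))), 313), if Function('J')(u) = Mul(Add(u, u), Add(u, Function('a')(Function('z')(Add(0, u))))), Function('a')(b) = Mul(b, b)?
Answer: Add(-3756, Mul(-3756, I, Pow(6, Rational(1, 2)))) ≈ Add(-3756.0, Mul(-9200.3, I))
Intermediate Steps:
Function('a')(b) = Pow(b, 2)
Function('J')(u) = Mul(2, u, Add(u, Pow(u, 2))) (Function('J')(u) = Mul(Add(u, u), Add(u, Pow(Add(0, u), 2))) = Mul(Mul(2, u), Add(u, Pow(u, 2))) = Mul(2, u, Add(u, Pow(u, 2))))
Mul(Function('J')(Pow(Add(Function('k')(4, -5), -1), Rational(1, 2))), 313) = Mul(Mul(2, Pow(Pow(Add(-5, -1), Rational(1, 2)), 2), Add(1, Pow(Add(-5, -1), Rational(1, 2)))), 313) = Mul(Mul(2, Pow(Pow(-6, Rational(1, 2)), 2), Add(1, Pow(-6, Rational(1, 2)))), 313) = Mul(Mul(2, Pow(Mul(I, Pow(6, Rational(1, 2))), 2), Add(1, Mul(I, Pow(6, Rational(1, 2))))), 313) = Mul(Mul(2, -6, Add(1, Mul(I, Pow(6, Rational(1, 2))))), 313) = Mul(Add(-12, Mul(-12, I, Pow(6, Rational(1, 2)))), 313) = Add(-3756, Mul(-3756, I, Pow(6, Rational(1, 2))))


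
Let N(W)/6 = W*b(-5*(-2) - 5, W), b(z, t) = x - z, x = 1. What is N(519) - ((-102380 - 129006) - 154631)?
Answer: 373561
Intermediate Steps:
b(z, t) = 1 - z
N(W) = -24*W (N(W) = 6*(W*(1 - (-5*(-2) - 5))) = 6*(W*(1 - (10 - 5))) = 6*(W*(1 - 1*5)) = 6*(W*(1 - 5)) = 6*(W*(-4)) = 6*(-4*W) = -24*W)
N(519) - ((-102380 - 129006) - 154631) = -24*519 - ((-102380 - 129006) - 154631) = -12456 - (-231386 - 154631) = -12456 - 1*(-386017) = -12456 + 386017 = 373561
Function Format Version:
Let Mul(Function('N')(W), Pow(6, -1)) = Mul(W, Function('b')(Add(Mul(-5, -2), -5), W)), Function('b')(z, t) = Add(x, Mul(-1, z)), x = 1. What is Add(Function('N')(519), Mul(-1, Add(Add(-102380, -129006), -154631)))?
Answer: 373561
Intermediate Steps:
Function('b')(z, t) = Add(1, Mul(-1, z))
Function('N')(W) = Mul(-24, W) (Function('N')(W) = Mul(6, Mul(W, Add(1, Mul(-1, Add(Mul(-5, -2), -5))))) = Mul(6, Mul(W, Add(1, Mul(-1, Add(10, -5))))) = Mul(6, Mul(W, Add(1, Mul(-1, 5)))) = Mul(6, Mul(W, Add(1, -5))) = Mul(6, Mul(W, -4)) = Mul(6, Mul(-4, W)) = Mul(-24, W))
Add(Function('N')(519), Mul(-1, Add(Add(-102380, -129006), -154631))) = Add(Mul(-24, 519), Mul(-1, Add(Add(-102380, -129006), -154631))) = Add(-12456, Mul(-1, Add(-231386, -154631))) = Add(-12456, Mul(-1, -386017)) = Add(-12456, 386017) = 373561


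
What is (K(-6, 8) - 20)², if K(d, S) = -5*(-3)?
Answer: 25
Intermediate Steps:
K(d, S) = 15
(K(-6, 8) - 20)² = (15 - 20)² = (-5)² = 25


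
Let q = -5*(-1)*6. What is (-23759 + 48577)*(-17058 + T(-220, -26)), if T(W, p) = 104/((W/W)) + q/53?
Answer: -22299767176/53 ≈ -4.2075e+8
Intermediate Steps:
q = 30 (q = 5*6 = 30)
T(W, p) = 5542/53 (T(W, p) = 104/((W/W)) + 30/53 = 104/1 + 30*(1/53) = 104*1 + 30/53 = 104 + 30/53 = 5542/53)
(-23759 + 48577)*(-17058 + T(-220, -26)) = (-23759 + 48577)*(-17058 + 5542/53) = 24818*(-898532/53) = -22299767176/53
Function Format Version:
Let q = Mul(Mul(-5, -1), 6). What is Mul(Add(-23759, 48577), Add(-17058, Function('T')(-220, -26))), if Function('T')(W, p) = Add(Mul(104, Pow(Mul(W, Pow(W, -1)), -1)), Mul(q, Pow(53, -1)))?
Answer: Rational(-22299767176, 53) ≈ -4.2075e+8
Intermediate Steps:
q = 30 (q = Mul(5, 6) = 30)
Function('T')(W, p) = Rational(5542, 53) (Function('T')(W, p) = Add(Mul(104, Pow(Mul(W, Pow(W, -1)), -1)), Mul(30, Pow(53, -1))) = Add(Mul(104, Pow(1, -1)), Mul(30, Rational(1, 53))) = Add(Mul(104, 1), Rational(30, 53)) = Add(104, Rational(30, 53)) = Rational(5542, 53))
Mul(Add(-23759, 48577), Add(-17058, Function('T')(-220, -26))) = Mul(Add(-23759, 48577), Add(-17058, Rational(5542, 53))) = Mul(24818, Rational(-898532, 53)) = Rational(-22299767176, 53)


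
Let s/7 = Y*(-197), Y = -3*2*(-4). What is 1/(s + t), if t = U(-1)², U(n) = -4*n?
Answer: -1/33080 ≈ -3.0230e-5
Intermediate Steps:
Y = 24 (Y = -6*(-4) = 24)
t = 16 (t = (-4*(-1))² = 4² = 16)
s = -33096 (s = 7*(24*(-197)) = 7*(-4728) = -33096)
1/(s + t) = 1/(-33096 + 16) = 1/(-33080) = -1/33080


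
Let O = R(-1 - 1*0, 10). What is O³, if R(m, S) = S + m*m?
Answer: 1331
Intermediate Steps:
R(m, S) = S + m²
O = 11 (O = 10 + (-1 - 1*0)² = 10 + (-1 + 0)² = 10 + (-1)² = 10 + 1 = 11)
O³ = 11³ = 1331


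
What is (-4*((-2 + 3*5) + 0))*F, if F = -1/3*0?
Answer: 0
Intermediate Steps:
F = 0 (F = -1*⅓*0 = -⅓*0 = 0)
(-4*((-2 + 3*5) + 0))*F = -4*((-2 + 3*5) + 0)*0 = -4*((-2 + 15) + 0)*0 = -4*(13 + 0)*0 = -4*13*0 = -52*0 = 0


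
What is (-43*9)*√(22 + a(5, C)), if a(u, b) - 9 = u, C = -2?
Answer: -2322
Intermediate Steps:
a(u, b) = 9 + u
(-43*9)*√(22 + a(5, C)) = (-43*9)*√(22 + (9 + 5)) = -387*√(22 + 14) = -387*√36 = -387*6 = -2322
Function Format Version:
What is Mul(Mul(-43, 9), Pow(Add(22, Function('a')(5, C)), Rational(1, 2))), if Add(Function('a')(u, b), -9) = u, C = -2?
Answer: -2322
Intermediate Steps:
Function('a')(u, b) = Add(9, u)
Mul(Mul(-43, 9), Pow(Add(22, Function('a')(5, C)), Rational(1, 2))) = Mul(Mul(-43, 9), Pow(Add(22, Add(9, 5)), Rational(1, 2))) = Mul(-387, Pow(Add(22, 14), Rational(1, 2))) = Mul(-387, Pow(36, Rational(1, 2))) = Mul(-387, 6) = -2322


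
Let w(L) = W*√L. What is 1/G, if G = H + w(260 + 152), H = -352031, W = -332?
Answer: -352031/123880412673 + 664*√103/123880412673 ≈ -2.7873e-6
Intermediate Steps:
w(L) = -332*√L
G = -352031 - 664*√103 (G = -352031 - 332*√(260 + 152) = -352031 - 664*√103 ≈ -3.5877e+5)
1/G = 1/(-352031 - 664*√103)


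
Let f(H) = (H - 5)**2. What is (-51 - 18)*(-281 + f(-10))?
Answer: 3864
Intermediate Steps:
f(H) = (-5 + H)**2
(-51 - 18)*(-281 + f(-10)) = (-51 - 18)*(-281 + (-5 - 10)**2) = -69*(-281 + (-15)**2) = -69*(-281 + 225) = -69*(-56) = 3864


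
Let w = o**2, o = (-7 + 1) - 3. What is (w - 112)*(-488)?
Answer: 15128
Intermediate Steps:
o = -9 (o = -6 - 3 = -9)
w = 81 (w = (-9)**2 = 81)
(w - 112)*(-488) = (81 - 112)*(-488) = -31*(-488) = 15128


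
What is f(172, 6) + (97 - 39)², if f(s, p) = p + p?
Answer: 3376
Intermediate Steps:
f(s, p) = 2*p
f(172, 6) + (97 - 39)² = 2*6 + (97 - 39)² = 12 + 58² = 12 + 3364 = 3376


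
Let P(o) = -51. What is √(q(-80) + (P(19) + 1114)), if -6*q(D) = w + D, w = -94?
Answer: 2*√273 ≈ 33.045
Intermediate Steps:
q(D) = 47/3 - D/6 (q(D) = -(-94 + D)/6 = 47/3 - D/6)
√(q(-80) + (P(19) + 1114)) = √((47/3 - ⅙*(-80)) + (-51 + 1114)) = √((47/3 + 40/3) + 1063) = √(29 + 1063) = √1092 = 2*√273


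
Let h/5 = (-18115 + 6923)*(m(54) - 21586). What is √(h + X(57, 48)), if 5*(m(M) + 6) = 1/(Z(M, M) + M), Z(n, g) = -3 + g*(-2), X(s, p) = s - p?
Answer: √3925729418865/57 ≈ 34760.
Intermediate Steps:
Z(n, g) = -3 - 2*g
m(M) = -6 + 1/(5*(-3 - M)) (m(M) = -6 + 1/(5*((-3 - 2*M) + M)) = -6 + 1/(5*(-3 - M)))
h = 68872445432/57 (h = 5*((-18115 + 6923)*((91 + 30*54)/(5*(-3 - 1*54)) - 21586)) = 5*(-11192*((91 + 1620)/(5*(-3 - 54)) - 21586)) = 5*(-11192*((⅕)*1711/(-57) - 21586)) = 5*(-11192*((⅕)*(-1/57)*1711 - 21586)) = 5*(-11192*(-1711/285 - 21586)) = 5*(-11192*(-6153721/285)) = 5*(68872445432/285) = 68872445432/57 ≈ 1.2083e+9)
√(h + X(57, 48)) = √(68872445432/57 + (57 - 1*48)) = √(68872445432/57 + (57 - 48)) = √(68872445432/57 + 9) = √(68872445945/57) = √3925729418865/57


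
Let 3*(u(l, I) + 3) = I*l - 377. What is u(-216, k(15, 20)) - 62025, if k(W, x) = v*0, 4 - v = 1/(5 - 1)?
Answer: -186461/3 ≈ -62154.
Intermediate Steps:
v = 15/4 (v = 4 - 1/(5 - 1) = 4 - 1/4 = 15/4 ≈ 3.7500)
k(W, x) = 0 (k(W, x) = (15/4)*0 = 0)
u(l, I) = -386/3 + I*l/3 (u(l, I) = -3 + (I*l - 377)/3 = -3 + (-377 + I*l)/3 = -3 + (-377/3 + I*l/3) = -386/3 + I*l/3)
u(-216, k(15, 20)) - 62025 = (-386/3 + (1/3)*0*(-216)) - 62025 = (-386/3 + 0) - 62025 = -386/3 - 62025 = -186461/3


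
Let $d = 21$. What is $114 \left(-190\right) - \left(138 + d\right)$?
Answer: $-21819$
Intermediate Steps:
$114 \left(-190\right) - \left(138 + d\right) = 114 \left(-190\right) - 159 = -21660 - 159 = -21819$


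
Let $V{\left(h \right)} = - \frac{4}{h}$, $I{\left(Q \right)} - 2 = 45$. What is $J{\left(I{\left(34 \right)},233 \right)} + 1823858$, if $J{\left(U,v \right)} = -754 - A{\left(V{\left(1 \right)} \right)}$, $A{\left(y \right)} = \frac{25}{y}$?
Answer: $\frac{7292441}{4} \approx 1.8231 \cdot 10^{6}$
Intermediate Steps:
$I{\left(Q \right)} = 47$ ($I{\left(Q \right)} = 2 + 45 = 47$)
$J{\left(U,v \right)} = - \frac{2991}{4}$ ($J{\left(U,v \right)} = -754 - \frac{25}{\left(-4\right) 1^{-1}} = -754 - \frac{25}{\left(-4\right) 1} = -754 - \frac{25}{-4} = -754 - 25 \left(- \frac{1}{4}\right) = -754 - - \frac{25}{4} = -754 + \frac{25}{4} = - \frac{2991}{4}$)
$J{\left(I{\left(34 \right)},233 \right)} + 1823858 = - \frac{2991}{4} + 1823858 = \frac{7292441}{4}$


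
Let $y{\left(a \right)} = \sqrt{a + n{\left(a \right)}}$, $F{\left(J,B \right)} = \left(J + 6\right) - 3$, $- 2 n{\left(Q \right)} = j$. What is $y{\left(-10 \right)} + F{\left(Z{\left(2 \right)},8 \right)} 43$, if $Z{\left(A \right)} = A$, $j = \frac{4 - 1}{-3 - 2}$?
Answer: $215 + \frac{i \sqrt{970}}{10} \approx 215.0 + 3.1145 i$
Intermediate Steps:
$j = - \frac{3}{5}$ ($j = \frac{3}{-5} = 3 \left(- \frac{1}{5}\right) = - \frac{3}{5} \approx -0.6$)
$n{\left(Q \right)} = \frac{3}{10}$ ($n{\left(Q \right)} = \left(- \frac{1}{2}\right) \left(- \frac{3}{5}\right) = \frac{3}{10}$)
$F{\left(J,B \right)} = 3 + J$ ($F{\left(J,B \right)} = \left(6 + J\right) - 3 = 3 + J$)
$y{\left(a \right)} = \sqrt{\frac{3}{10} + a}$ ($y{\left(a \right)} = \sqrt{a + \frac{3}{10}} = \sqrt{\frac{3}{10} + a}$)
$y{\left(-10 \right)} + F{\left(Z{\left(2 \right)},8 \right)} 43 = \frac{\sqrt{30 + 100 \left(-10\right)}}{10} + \left(3 + 2\right) 43 = \frac{\sqrt{30 - 1000}}{10} + 5 \cdot 43 = \frac{\sqrt{-970}}{10} + 215 = \frac{i \sqrt{970}}{10} + 215 = 215 + \frac{i \sqrt{970}}{10}$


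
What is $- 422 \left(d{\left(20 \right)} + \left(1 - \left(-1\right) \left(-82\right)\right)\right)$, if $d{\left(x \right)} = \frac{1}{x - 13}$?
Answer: $\frac{238852}{7} \approx 34122.0$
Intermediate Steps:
$d{\left(x \right)} = \frac{1}{-13 + x}$
$- 422 \left(d{\left(20 \right)} + \left(1 - \left(-1\right) \left(-82\right)\right)\right) = - 422 \left(\frac{1}{-13 + 20} + \left(1 - \left(-1\right) \left(-82\right)\right)\right) = - 422 \left(\frac{1}{7} + \left(1 - 82\right)\right) = - 422 \left(\frac{1}{7} - 81\right) = \left(-422\right) \left(- \frac{566}{7}\right) = \frac{238852}{7}$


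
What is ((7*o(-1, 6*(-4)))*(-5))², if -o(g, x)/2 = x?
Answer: 2822400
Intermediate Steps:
o(g, x) = -2*x
((7*o(-1, 6*(-4)))*(-5))² = ((7*(-12*(-4)))*(-5))² = ((7*(-2*(-24)))*(-5))² = ((7*48)*(-5))² = (336*(-5))² = (-1680)² = 2822400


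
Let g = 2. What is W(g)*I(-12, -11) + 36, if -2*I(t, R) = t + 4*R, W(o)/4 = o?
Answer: 260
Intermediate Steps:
W(o) = 4*o
I(t, R) = -2*R - t/2 (I(t, R) = -(t + 4*R)/2 = -2*R - t/2)
W(g)*I(-12, -11) + 36 = (4*2)*(-2*(-11) - 1/2*(-12)) + 36 = 8*(22 + 6) + 36 = 8*28 + 36 = 224 + 36 = 260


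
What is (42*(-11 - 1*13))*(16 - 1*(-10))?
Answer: -26208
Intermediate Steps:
(42*(-11 - 1*13))*(16 - 1*(-10)) = (42*(-11 - 13))*(16 + 10) = (42*(-24))*26 = -1008*26 = -26208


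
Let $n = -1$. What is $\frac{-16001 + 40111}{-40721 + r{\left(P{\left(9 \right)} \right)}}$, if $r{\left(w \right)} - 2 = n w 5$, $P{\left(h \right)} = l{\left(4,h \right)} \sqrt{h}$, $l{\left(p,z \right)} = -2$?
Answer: $- \frac{24110}{40689} \approx -0.59254$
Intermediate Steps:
$P{\left(h \right)} = - 2 \sqrt{h}$
$r{\left(w \right)} = 2 - 5 w$ ($r{\left(w \right)} = 2 + - w 5 = 2 - 5 w$)
$\frac{-16001 + 40111}{-40721 + r{\left(P{\left(9 \right)} \right)}} = \frac{-16001 + 40111}{-40721 - \left(-2 + 5 \left(- 2 \sqrt{9}\right)\right)} = \frac{24110}{-40721 - \left(-2 + 5 \left(\left(-2\right) 3\right)\right)} = \frac{24110}{-40721 + \left(2 - -30\right)} = \frac{24110}{-40721 + \left(2 + 30\right)} = \frac{24110}{-40721 + 32} = \frac{24110}{-40689} = 24110 \left(- \frac{1}{40689}\right) = - \frac{24110}{40689}$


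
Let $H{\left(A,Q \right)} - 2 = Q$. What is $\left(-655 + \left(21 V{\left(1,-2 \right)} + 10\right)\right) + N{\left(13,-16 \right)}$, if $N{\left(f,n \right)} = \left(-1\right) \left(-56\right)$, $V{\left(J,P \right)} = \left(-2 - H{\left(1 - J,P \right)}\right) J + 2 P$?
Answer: $-715$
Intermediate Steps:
$H{\left(A,Q \right)} = 2 + Q$
$V{\left(J,P \right)} = 2 P + J \left(-4 - P\right)$ ($V{\left(J,P \right)} = \left(-2 - \left(2 + P\right)\right) J + 2 P = \left(-4 - P\right) J + 2 P = J \left(-4 - P\right) + 2 P = 2 P + J \left(-4 - P\right)$)
$N{\left(f,n \right)} = 56$
$\left(-655 + \left(21 V{\left(1,-2 \right)} + 10\right)\right) + N{\left(13,-16 \right)} = \left(-655 + \left(21 \left(\left(-4\right) 1 + 2 \left(-2\right) - 1 \left(-2\right)\right) + 10\right)\right) + 56 = \left(-655 + \left(21 \left(-4 - 4 + 2\right) + 10\right)\right) + 56 = \left(-655 + \left(21 \left(-6\right) + 10\right)\right) + 56 = \left(-655 + \left(-126 + 10\right)\right) + 56 = \left(-655 - 116\right) + 56 = -771 + 56 = -715$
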